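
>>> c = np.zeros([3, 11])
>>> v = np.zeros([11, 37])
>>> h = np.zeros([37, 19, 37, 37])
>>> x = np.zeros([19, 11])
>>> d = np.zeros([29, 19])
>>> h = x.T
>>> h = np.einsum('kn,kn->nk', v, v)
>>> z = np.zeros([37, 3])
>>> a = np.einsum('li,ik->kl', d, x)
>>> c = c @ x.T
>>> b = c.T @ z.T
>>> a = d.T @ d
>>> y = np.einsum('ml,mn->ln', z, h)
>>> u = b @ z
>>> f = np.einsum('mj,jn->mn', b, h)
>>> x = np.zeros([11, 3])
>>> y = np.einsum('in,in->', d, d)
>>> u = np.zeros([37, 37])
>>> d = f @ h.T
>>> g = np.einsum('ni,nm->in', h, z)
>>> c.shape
(3, 19)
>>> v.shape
(11, 37)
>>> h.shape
(37, 11)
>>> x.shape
(11, 3)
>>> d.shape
(19, 37)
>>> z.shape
(37, 3)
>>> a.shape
(19, 19)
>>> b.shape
(19, 37)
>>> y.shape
()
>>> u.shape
(37, 37)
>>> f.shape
(19, 11)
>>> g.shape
(11, 37)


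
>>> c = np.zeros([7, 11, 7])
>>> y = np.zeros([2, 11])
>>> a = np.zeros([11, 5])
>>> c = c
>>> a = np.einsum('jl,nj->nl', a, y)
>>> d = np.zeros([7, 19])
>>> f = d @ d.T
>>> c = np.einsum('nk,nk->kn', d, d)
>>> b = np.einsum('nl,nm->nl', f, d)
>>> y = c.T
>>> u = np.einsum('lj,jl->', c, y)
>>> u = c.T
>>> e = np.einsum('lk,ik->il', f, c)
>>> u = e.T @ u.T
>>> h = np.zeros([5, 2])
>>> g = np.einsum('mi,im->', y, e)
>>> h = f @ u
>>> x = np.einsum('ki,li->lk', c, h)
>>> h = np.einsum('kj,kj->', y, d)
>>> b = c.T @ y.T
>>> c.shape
(19, 7)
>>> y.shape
(7, 19)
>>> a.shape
(2, 5)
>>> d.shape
(7, 19)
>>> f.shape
(7, 7)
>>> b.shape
(7, 7)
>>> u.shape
(7, 7)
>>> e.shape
(19, 7)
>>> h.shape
()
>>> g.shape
()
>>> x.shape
(7, 19)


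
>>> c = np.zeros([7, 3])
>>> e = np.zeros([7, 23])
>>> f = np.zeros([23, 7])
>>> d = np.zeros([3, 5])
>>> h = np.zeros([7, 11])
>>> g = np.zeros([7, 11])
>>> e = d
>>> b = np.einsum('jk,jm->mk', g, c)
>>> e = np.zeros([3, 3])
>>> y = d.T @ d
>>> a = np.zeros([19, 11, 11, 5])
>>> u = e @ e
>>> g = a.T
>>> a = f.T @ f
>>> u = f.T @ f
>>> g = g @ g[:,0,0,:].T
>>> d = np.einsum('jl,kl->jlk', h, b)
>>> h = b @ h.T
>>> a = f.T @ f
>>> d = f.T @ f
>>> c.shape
(7, 3)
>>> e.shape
(3, 3)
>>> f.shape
(23, 7)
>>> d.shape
(7, 7)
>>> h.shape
(3, 7)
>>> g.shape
(5, 11, 11, 5)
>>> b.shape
(3, 11)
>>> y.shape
(5, 5)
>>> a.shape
(7, 7)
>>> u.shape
(7, 7)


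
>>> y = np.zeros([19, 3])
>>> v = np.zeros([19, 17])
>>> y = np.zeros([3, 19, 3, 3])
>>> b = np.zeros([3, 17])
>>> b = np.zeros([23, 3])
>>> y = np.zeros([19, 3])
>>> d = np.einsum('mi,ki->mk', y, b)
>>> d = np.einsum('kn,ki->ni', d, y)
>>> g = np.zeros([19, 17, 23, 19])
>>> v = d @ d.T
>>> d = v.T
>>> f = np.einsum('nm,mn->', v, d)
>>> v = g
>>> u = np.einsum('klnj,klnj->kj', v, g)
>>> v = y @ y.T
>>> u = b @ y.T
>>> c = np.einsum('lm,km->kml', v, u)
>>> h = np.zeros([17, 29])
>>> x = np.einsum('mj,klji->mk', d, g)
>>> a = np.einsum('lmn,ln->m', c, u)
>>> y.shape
(19, 3)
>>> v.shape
(19, 19)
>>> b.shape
(23, 3)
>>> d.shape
(23, 23)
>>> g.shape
(19, 17, 23, 19)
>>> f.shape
()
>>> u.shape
(23, 19)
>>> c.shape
(23, 19, 19)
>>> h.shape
(17, 29)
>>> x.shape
(23, 19)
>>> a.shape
(19,)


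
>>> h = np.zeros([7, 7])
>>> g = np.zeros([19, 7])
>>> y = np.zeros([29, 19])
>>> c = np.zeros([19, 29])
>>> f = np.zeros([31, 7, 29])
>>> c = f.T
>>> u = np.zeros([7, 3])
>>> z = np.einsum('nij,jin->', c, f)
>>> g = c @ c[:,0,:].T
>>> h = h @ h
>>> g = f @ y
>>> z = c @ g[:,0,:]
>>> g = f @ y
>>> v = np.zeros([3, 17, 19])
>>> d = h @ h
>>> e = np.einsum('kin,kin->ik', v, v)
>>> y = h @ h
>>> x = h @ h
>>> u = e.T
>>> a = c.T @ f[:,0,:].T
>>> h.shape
(7, 7)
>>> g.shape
(31, 7, 19)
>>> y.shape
(7, 7)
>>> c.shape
(29, 7, 31)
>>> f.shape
(31, 7, 29)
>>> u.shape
(3, 17)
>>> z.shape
(29, 7, 19)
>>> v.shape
(3, 17, 19)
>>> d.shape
(7, 7)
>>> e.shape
(17, 3)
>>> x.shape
(7, 7)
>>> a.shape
(31, 7, 31)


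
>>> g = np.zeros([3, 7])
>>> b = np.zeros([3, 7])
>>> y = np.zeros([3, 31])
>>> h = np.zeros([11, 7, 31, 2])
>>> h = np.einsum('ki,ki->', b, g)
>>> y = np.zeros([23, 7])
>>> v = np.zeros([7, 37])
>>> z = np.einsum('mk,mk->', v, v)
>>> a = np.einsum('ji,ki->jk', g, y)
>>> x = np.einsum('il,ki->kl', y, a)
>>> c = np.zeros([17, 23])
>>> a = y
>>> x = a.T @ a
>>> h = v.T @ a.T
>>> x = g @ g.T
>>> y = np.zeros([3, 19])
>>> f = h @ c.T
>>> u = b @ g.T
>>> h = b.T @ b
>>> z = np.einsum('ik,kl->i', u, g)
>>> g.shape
(3, 7)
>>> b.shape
(3, 7)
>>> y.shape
(3, 19)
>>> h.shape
(7, 7)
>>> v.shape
(7, 37)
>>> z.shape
(3,)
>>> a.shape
(23, 7)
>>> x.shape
(3, 3)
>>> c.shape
(17, 23)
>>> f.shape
(37, 17)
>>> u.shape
(3, 3)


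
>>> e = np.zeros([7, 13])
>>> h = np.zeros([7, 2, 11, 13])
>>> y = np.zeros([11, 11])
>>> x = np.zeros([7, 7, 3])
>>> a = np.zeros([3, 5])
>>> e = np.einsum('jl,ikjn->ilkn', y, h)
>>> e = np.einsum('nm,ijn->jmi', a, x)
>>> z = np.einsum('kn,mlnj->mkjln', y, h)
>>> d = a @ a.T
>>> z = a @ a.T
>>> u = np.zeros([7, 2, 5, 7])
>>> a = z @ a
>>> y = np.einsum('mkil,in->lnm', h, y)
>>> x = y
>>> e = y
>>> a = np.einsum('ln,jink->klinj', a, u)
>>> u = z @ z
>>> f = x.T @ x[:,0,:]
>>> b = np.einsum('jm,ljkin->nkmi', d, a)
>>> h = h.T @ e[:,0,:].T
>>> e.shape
(13, 11, 7)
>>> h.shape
(13, 11, 2, 13)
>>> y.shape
(13, 11, 7)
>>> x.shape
(13, 11, 7)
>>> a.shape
(7, 3, 2, 5, 7)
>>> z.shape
(3, 3)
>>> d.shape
(3, 3)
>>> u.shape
(3, 3)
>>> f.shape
(7, 11, 7)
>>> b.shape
(7, 2, 3, 5)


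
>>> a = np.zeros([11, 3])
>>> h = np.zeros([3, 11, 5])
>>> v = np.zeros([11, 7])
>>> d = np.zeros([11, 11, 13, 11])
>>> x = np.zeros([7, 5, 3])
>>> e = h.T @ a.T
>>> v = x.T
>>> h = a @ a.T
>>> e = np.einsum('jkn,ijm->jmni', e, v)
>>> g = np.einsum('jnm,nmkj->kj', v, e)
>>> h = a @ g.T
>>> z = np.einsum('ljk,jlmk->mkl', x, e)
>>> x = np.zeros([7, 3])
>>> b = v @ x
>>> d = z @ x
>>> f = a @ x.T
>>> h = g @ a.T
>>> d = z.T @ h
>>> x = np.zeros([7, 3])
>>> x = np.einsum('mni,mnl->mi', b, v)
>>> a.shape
(11, 3)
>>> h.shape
(11, 11)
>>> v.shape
(3, 5, 7)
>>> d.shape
(7, 3, 11)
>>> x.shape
(3, 3)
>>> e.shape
(5, 7, 11, 3)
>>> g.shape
(11, 3)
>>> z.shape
(11, 3, 7)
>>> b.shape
(3, 5, 3)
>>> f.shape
(11, 7)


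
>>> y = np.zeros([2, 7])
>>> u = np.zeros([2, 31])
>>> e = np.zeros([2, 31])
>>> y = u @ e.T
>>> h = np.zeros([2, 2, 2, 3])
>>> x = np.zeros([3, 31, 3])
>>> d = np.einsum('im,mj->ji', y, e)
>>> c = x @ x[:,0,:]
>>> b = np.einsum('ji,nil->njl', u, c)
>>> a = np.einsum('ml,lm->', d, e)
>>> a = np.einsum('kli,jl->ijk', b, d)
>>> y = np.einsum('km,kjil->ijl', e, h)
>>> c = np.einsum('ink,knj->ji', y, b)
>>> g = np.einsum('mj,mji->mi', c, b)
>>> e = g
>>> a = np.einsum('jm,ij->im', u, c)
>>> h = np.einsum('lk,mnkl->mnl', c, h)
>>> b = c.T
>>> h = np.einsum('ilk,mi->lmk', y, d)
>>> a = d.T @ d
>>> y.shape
(2, 2, 3)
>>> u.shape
(2, 31)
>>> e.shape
(3, 3)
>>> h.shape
(2, 31, 3)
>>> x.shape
(3, 31, 3)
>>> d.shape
(31, 2)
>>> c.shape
(3, 2)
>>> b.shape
(2, 3)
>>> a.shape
(2, 2)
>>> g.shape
(3, 3)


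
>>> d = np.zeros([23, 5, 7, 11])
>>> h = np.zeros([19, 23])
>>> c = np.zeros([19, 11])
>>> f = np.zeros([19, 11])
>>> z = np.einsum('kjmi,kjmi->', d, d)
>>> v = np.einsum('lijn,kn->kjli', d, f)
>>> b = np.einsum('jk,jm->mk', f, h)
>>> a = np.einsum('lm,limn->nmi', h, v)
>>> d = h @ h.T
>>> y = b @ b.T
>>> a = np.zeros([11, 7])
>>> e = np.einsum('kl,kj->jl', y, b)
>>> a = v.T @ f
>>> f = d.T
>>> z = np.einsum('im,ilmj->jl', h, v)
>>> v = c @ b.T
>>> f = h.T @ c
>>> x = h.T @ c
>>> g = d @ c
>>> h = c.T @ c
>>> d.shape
(19, 19)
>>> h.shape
(11, 11)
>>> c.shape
(19, 11)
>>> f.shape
(23, 11)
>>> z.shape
(5, 7)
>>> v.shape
(19, 23)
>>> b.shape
(23, 11)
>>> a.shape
(5, 23, 7, 11)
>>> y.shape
(23, 23)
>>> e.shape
(11, 23)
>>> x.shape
(23, 11)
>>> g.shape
(19, 11)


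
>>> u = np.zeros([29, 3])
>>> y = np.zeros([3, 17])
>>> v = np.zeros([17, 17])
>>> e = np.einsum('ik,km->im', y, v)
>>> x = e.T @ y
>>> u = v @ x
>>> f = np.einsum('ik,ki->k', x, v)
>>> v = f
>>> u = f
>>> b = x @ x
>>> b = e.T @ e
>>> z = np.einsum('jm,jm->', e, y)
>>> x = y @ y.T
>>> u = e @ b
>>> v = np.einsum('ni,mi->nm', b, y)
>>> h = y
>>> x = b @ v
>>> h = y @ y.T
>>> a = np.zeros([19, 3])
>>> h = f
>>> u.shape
(3, 17)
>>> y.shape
(3, 17)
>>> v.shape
(17, 3)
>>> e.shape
(3, 17)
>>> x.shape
(17, 3)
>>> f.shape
(17,)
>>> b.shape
(17, 17)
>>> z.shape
()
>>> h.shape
(17,)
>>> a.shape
(19, 3)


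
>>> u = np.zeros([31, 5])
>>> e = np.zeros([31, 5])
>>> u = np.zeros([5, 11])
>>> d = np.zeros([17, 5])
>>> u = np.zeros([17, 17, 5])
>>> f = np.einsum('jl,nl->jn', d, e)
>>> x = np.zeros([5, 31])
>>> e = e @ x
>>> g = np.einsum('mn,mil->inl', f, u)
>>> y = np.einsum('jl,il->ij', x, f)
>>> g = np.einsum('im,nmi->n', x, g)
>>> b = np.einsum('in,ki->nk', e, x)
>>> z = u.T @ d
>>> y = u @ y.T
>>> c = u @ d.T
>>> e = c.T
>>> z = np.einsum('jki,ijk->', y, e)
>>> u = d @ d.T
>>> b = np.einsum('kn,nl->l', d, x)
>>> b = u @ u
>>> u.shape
(17, 17)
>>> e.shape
(17, 17, 17)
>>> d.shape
(17, 5)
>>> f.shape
(17, 31)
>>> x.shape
(5, 31)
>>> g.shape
(17,)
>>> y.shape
(17, 17, 17)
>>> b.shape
(17, 17)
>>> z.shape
()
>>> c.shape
(17, 17, 17)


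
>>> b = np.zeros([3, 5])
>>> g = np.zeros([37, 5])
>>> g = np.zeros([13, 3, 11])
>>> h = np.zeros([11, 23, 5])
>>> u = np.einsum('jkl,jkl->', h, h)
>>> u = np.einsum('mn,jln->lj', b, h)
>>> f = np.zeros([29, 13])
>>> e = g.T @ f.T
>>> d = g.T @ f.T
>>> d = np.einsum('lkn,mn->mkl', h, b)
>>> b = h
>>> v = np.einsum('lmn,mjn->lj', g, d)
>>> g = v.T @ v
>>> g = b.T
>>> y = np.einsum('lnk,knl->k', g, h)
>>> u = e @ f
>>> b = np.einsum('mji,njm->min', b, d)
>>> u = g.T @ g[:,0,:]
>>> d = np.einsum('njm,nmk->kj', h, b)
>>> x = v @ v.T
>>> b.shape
(11, 5, 3)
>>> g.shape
(5, 23, 11)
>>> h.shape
(11, 23, 5)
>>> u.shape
(11, 23, 11)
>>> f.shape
(29, 13)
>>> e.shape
(11, 3, 29)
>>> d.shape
(3, 23)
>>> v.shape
(13, 23)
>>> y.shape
(11,)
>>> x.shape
(13, 13)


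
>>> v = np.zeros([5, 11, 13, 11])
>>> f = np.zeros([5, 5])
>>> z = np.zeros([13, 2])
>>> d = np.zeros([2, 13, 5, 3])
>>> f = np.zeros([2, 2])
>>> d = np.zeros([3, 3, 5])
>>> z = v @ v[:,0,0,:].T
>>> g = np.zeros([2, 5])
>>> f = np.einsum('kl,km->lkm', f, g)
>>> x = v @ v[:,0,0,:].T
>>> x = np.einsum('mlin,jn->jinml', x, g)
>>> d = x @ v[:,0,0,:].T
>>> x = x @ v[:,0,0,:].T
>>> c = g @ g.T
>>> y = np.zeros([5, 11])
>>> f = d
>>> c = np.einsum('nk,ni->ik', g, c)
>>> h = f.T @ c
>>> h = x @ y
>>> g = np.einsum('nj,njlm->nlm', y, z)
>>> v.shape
(5, 11, 13, 11)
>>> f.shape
(2, 13, 5, 5, 5)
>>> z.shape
(5, 11, 13, 5)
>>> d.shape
(2, 13, 5, 5, 5)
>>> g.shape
(5, 13, 5)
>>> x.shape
(2, 13, 5, 5, 5)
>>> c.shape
(2, 5)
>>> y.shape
(5, 11)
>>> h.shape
(2, 13, 5, 5, 11)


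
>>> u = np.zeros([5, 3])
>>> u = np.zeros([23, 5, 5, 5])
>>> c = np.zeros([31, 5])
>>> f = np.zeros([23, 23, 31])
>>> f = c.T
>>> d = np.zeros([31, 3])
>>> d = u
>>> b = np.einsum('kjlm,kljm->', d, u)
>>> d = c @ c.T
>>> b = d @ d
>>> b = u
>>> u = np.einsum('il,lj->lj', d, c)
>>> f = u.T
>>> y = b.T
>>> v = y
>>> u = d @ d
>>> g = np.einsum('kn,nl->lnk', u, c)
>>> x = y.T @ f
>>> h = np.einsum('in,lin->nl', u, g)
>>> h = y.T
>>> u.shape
(31, 31)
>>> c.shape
(31, 5)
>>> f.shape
(5, 31)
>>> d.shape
(31, 31)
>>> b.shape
(23, 5, 5, 5)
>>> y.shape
(5, 5, 5, 23)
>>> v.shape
(5, 5, 5, 23)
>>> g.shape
(5, 31, 31)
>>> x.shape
(23, 5, 5, 31)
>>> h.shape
(23, 5, 5, 5)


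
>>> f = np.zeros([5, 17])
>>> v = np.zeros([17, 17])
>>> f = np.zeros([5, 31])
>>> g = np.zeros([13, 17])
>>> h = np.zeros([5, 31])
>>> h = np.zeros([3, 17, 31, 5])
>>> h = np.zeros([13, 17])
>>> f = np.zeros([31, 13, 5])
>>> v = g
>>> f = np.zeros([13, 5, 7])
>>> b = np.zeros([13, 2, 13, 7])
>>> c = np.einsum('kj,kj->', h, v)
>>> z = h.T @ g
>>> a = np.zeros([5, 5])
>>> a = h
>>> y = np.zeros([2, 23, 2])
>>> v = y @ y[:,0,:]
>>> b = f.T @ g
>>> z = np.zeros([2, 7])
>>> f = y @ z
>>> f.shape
(2, 23, 7)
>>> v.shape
(2, 23, 2)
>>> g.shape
(13, 17)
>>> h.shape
(13, 17)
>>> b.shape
(7, 5, 17)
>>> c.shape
()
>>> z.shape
(2, 7)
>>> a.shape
(13, 17)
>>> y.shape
(2, 23, 2)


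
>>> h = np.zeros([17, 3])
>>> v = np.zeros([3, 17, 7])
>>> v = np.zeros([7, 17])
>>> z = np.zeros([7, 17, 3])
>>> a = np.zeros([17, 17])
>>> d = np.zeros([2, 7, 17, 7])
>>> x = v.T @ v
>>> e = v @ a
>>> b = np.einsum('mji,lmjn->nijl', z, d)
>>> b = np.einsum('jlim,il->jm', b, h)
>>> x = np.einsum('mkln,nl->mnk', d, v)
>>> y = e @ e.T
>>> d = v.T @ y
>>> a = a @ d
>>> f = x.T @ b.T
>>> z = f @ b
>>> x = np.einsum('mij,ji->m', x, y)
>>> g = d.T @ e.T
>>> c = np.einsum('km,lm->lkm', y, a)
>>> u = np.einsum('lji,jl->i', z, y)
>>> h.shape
(17, 3)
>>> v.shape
(7, 17)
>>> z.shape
(7, 7, 2)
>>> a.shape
(17, 7)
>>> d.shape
(17, 7)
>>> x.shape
(2,)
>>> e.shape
(7, 17)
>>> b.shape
(7, 2)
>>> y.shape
(7, 7)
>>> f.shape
(7, 7, 7)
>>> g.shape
(7, 7)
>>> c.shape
(17, 7, 7)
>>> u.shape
(2,)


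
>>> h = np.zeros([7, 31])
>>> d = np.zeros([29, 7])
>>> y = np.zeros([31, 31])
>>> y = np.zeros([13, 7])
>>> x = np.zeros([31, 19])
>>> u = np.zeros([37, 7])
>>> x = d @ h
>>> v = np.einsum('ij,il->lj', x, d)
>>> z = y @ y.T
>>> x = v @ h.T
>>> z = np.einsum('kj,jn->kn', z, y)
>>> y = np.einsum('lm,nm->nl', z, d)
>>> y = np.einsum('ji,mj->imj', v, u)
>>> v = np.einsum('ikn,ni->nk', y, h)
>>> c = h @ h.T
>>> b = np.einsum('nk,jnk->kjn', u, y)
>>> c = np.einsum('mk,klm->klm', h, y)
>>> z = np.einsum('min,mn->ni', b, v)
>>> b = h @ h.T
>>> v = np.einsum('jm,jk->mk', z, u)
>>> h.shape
(7, 31)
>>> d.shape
(29, 7)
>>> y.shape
(31, 37, 7)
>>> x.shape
(7, 7)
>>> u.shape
(37, 7)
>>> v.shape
(31, 7)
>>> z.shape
(37, 31)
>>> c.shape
(31, 37, 7)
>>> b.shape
(7, 7)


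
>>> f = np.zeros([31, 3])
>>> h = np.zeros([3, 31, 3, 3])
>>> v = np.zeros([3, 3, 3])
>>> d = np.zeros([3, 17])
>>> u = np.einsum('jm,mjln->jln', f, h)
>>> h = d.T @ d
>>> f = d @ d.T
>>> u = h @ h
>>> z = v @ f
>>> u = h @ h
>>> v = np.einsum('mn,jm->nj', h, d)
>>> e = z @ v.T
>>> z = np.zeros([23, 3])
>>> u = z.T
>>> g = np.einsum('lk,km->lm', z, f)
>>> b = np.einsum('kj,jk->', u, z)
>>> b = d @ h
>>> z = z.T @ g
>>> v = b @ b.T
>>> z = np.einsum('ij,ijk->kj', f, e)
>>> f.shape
(3, 3)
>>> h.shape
(17, 17)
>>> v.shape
(3, 3)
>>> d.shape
(3, 17)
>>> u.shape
(3, 23)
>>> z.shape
(17, 3)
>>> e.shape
(3, 3, 17)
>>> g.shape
(23, 3)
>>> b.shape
(3, 17)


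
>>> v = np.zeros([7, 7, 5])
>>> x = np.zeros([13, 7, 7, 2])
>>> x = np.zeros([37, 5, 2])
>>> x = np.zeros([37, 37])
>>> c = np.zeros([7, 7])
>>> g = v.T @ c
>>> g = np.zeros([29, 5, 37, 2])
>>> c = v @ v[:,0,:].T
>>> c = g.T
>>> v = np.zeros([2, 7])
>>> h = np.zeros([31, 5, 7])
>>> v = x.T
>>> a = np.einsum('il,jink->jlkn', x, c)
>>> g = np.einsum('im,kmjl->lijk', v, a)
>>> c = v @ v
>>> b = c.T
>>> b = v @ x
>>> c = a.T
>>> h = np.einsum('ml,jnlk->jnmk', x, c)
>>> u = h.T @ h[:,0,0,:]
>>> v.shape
(37, 37)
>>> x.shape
(37, 37)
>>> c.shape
(5, 29, 37, 2)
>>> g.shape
(5, 37, 29, 2)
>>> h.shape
(5, 29, 37, 2)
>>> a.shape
(2, 37, 29, 5)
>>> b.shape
(37, 37)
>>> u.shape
(2, 37, 29, 2)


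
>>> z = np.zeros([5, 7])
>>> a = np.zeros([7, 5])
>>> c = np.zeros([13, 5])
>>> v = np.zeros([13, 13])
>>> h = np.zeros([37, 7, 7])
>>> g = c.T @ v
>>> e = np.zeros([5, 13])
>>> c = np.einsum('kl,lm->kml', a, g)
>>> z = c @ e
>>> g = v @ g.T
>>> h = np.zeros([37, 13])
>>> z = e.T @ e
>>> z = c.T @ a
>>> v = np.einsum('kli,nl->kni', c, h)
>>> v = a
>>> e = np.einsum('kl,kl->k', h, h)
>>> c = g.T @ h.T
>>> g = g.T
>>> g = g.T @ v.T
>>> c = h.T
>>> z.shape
(5, 13, 5)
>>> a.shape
(7, 5)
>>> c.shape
(13, 37)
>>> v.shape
(7, 5)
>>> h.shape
(37, 13)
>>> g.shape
(13, 7)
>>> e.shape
(37,)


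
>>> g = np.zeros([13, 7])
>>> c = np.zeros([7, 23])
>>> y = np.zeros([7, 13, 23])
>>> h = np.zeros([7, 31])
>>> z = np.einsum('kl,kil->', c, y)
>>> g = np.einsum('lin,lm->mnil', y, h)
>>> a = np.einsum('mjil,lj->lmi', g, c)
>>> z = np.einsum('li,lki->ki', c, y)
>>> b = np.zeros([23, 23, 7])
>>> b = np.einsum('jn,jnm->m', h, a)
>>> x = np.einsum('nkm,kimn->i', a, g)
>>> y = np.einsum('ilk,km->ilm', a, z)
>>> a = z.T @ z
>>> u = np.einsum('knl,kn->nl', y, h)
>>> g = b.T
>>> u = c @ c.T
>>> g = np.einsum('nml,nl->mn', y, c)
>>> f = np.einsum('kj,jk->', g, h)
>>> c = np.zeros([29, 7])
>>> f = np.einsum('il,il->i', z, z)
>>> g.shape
(31, 7)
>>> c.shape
(29, 7)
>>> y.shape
(7, 31, 23)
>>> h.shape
(7, 31)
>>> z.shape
(13, 23)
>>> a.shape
(23, 23)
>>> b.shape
(13,)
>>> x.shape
(23,)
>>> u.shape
(7, 7)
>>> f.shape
(13,)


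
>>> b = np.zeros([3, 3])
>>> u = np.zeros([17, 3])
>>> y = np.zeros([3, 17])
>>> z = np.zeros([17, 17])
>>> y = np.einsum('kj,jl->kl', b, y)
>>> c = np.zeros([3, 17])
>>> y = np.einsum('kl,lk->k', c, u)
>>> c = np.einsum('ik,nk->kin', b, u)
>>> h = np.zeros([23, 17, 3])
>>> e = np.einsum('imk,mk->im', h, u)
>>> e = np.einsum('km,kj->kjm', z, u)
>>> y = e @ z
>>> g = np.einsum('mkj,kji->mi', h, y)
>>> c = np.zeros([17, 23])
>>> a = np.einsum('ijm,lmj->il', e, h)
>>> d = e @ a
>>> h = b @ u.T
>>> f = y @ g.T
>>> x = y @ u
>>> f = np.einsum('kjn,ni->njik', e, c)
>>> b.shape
(3, 3)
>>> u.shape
(17, 3)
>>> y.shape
(17, 3, 17)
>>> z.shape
(17, 17)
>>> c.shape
(17, 23)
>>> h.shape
(3, 17)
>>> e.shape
(17, 3, 17)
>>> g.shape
(23, 17)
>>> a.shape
(17, 23)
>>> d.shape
(17, 3, 23)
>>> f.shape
(17, 3, 23, 17)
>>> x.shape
(17, 3, 3)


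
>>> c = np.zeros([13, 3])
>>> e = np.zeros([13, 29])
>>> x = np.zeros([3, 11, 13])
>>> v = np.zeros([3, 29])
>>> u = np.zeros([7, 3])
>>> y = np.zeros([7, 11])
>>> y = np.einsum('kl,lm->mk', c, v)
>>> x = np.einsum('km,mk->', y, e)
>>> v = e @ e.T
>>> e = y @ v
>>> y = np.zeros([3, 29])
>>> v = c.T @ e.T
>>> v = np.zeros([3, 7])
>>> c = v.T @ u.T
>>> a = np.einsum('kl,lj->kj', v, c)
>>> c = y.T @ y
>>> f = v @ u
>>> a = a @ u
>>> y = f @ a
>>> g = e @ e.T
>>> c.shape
(29, 29)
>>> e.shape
(29, 13)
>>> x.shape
()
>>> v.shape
(3, 7)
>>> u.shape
(7, 3)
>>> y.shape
(3, 3)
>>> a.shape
(3, 3)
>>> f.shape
(3, 3)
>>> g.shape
(29, 29)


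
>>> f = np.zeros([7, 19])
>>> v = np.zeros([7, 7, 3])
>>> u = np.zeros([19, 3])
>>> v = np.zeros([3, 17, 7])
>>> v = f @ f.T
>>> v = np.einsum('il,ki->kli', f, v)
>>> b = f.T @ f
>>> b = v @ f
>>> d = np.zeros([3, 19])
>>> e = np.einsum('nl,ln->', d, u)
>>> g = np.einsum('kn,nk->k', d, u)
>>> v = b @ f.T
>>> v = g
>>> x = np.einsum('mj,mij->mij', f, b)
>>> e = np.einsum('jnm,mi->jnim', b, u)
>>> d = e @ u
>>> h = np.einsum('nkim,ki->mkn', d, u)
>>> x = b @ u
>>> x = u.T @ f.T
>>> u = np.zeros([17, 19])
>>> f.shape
(7, 19)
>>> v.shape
(3,)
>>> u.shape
(17, 19)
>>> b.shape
(7, 19, 19)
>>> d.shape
(7, 19, 3, 3)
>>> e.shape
(7, 19, 3, 19)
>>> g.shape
(3,)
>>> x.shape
(3, 7)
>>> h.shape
(3, 19, 7)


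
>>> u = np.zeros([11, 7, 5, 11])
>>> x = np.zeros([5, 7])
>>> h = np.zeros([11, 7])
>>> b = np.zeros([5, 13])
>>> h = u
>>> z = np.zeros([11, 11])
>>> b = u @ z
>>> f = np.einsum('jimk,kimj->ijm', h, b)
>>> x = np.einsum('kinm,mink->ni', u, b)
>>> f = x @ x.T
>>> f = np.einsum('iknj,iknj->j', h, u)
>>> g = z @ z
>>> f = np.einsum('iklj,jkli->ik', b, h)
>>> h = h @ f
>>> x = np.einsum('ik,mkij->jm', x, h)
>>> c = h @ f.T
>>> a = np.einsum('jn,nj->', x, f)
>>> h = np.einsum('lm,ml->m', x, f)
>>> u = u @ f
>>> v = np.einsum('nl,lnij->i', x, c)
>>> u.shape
(11, 7, 5, 7)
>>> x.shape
(7, 11)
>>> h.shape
(11,)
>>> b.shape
(11, 7, 5, 11)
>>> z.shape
(11, 11)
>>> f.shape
(11, 7)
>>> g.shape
(11, 11)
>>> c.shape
(11, 7, 5, 11)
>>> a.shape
()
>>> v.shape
(5,)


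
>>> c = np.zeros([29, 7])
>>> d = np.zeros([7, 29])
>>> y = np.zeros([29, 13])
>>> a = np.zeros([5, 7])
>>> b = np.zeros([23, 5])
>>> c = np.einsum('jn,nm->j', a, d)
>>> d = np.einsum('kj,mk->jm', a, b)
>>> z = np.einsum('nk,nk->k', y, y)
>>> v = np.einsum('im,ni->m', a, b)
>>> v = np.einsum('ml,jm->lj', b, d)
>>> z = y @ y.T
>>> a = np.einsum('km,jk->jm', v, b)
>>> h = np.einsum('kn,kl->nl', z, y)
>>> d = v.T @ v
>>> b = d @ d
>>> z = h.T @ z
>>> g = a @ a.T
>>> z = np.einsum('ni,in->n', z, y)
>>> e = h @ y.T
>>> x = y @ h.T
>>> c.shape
(5,)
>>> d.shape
(7, 7)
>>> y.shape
(29, 13)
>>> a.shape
(23, 7)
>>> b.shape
(7, 7)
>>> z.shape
(13,)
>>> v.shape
(5, 7)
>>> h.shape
(29, 13)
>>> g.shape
(23, 23)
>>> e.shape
(29, 29)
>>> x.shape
(29, 29)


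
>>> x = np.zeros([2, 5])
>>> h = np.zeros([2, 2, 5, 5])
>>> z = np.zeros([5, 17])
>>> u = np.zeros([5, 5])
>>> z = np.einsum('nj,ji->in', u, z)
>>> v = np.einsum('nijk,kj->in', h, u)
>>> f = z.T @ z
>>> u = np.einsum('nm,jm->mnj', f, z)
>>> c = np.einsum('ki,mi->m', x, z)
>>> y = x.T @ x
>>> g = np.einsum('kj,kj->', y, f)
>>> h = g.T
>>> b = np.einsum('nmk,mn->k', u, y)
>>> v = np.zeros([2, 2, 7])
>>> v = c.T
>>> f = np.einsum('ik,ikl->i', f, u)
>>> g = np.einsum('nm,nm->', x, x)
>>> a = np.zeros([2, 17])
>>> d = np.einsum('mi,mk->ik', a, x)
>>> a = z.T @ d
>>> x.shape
(2, 5)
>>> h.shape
()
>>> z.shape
(17, 5)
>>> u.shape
(5, 5, 17)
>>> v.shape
(17,)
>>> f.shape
(5,)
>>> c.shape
(17,)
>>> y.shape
(5, 5)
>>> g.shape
()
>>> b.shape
(17,)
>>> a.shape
(5, 5)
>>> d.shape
(17, 5)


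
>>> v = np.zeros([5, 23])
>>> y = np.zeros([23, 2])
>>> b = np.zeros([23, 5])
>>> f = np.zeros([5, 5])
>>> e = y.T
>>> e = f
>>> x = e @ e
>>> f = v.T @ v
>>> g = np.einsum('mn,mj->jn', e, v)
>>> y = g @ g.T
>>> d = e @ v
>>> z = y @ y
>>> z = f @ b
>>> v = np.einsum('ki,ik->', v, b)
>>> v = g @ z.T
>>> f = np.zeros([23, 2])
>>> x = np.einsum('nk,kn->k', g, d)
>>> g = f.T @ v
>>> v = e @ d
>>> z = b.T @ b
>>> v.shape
(5, 23)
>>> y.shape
(23, 23)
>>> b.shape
(23, 5)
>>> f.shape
(23, 2)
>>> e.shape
(5, 5)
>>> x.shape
(5,)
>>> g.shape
(2, 23)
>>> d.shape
(5, 23)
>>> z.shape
(5, 5)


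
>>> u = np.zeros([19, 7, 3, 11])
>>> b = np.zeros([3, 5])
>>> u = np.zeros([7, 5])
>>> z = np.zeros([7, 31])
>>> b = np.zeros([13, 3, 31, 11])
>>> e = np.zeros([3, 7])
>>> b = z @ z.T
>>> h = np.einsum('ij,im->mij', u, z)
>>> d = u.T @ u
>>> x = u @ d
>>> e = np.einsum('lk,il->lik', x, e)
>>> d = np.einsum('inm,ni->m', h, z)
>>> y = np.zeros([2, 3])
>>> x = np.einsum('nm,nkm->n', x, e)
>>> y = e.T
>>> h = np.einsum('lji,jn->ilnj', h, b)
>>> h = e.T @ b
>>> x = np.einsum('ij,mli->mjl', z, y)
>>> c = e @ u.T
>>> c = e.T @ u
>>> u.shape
(7, 5)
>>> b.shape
(7, 7)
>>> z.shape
(7, 31)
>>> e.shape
(7, 3, 5)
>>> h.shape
(5, 3, 7)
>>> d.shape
(5,)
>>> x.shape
(5, 31, 3)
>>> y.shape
(5, 3, 7)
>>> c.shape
(5, 3, 5)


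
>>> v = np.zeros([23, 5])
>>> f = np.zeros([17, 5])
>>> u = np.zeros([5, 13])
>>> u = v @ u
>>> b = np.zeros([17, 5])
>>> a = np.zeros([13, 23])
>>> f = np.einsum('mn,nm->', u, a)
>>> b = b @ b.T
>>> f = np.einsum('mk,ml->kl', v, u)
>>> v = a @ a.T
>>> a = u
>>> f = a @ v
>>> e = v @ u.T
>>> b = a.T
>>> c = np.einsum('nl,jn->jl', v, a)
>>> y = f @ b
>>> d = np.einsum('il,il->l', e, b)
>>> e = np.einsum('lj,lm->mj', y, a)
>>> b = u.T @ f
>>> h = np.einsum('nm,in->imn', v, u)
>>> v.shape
(13, 13)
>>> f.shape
(23, 13)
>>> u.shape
(23, 13)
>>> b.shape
(13, 13)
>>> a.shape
(23, 13)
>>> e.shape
(13, 23)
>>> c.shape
(23, 13)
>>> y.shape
(23, 23)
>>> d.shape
(23,)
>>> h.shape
(23, 13, 13)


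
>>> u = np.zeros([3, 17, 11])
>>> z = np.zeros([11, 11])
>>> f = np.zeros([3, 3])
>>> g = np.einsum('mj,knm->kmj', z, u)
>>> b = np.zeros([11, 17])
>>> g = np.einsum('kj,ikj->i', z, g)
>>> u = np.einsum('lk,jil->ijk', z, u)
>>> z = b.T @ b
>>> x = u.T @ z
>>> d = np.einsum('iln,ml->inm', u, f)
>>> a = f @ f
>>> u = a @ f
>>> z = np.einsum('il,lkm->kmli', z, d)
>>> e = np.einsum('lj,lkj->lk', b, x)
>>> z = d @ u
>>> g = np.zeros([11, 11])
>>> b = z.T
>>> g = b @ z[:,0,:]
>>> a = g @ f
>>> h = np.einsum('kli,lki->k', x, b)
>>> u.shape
(3, 3)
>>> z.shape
(17, 11, 3)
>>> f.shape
(3, 3)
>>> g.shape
(3, 11, 3)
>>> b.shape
(3, 11, 17)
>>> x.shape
(11, 3, 17)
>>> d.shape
(17, 11, 3)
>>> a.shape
(3, 11, 3)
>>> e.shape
(11, 3)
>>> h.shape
(11,)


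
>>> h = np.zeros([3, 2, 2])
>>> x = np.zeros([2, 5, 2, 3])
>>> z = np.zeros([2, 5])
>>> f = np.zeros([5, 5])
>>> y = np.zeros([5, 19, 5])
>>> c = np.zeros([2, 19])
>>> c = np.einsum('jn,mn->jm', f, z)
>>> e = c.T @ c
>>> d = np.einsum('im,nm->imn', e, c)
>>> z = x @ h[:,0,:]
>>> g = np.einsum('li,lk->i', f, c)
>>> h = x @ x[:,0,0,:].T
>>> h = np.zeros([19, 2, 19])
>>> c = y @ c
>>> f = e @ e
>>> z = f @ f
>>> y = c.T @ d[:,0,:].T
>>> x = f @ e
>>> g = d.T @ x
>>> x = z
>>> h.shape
(19, 2, 19)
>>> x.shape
(2, 2)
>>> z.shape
(2, 2)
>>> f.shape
(2, 2)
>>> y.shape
(2, 19, 2)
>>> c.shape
(5, 19, 2)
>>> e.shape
(2, 2)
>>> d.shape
(2, 2, 5)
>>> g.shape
(5, 2, 2)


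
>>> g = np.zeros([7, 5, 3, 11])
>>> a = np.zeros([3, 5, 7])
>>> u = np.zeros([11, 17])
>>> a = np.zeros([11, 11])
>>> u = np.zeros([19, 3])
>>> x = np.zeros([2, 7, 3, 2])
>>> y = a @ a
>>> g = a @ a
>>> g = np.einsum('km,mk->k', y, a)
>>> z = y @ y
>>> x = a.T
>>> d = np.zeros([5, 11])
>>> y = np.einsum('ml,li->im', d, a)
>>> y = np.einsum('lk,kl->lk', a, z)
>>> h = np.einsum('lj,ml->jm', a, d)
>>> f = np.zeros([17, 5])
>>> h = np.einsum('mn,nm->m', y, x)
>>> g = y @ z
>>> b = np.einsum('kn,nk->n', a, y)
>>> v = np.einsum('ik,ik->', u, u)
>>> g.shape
(11, 11)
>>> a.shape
(11, 11)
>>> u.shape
(19, 3)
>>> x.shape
(11, 11)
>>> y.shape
(11, 11)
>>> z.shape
(11, 11)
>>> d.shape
(5, 11)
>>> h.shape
(11,)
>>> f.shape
(17, 5)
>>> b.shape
(11,)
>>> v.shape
()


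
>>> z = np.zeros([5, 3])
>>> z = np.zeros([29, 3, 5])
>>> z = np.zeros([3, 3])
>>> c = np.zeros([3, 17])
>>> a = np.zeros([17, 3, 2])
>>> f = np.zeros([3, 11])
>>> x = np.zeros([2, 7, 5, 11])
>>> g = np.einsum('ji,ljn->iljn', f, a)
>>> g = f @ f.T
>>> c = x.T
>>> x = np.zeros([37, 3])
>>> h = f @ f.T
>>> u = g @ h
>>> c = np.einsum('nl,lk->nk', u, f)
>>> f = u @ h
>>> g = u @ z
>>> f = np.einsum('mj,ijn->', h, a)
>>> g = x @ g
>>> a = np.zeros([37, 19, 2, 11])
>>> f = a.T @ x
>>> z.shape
(3, 3)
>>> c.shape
(3, 11)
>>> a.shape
(37, 19, 2, 11)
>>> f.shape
(11, 2, 19, 3)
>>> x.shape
(37, 3)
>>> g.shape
(37, 3)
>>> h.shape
(3, 3)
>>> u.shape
(3, 3)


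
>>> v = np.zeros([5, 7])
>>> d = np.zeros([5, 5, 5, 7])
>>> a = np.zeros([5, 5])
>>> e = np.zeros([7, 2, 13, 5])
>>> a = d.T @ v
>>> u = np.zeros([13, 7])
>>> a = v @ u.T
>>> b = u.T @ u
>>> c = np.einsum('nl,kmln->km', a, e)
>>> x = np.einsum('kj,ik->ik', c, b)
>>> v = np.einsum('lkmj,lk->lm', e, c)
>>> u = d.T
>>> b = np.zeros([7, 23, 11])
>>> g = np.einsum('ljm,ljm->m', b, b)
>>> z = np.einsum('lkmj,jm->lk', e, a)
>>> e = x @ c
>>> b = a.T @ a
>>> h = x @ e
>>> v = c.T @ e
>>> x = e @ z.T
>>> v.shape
(2, 2)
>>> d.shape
(5, 5, 5, 7)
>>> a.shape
(5, 13)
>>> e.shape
(7, 2)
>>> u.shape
(7, 5, 5, 5)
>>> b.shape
(13, 13)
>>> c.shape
(7, 2)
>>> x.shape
(7, 7)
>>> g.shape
(11,)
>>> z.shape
(7, 2)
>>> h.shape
(7, 2)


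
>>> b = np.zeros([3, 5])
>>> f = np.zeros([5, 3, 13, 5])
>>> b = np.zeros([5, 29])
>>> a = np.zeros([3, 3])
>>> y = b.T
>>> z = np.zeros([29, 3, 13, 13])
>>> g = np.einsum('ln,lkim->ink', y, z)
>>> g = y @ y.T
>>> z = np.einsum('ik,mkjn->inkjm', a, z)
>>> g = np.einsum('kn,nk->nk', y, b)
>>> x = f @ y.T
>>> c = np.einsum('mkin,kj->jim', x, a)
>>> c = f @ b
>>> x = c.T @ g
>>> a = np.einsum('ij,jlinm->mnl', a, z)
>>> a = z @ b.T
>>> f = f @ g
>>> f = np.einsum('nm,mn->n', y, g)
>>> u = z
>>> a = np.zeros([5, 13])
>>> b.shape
(5, 29)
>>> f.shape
(29,)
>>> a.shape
(5, 13)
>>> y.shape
(29, 5)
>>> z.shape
(3, 13, 3, 13, 29)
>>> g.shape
(5, 29)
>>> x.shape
(29, 13, 3, 29)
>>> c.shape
(5, 3, 13, 29)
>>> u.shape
(3, 13, 3, 13, 29)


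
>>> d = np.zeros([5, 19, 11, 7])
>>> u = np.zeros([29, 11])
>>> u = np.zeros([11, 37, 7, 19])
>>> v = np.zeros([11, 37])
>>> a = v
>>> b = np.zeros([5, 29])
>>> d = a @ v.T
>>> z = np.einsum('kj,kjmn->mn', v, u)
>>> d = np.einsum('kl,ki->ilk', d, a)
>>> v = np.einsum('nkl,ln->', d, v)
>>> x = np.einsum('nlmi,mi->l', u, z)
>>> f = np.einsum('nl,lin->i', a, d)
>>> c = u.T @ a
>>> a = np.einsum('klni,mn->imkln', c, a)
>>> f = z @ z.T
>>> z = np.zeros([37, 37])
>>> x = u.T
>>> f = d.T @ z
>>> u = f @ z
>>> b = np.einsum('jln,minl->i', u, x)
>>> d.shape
(37, 11, 11)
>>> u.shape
(11, 11, 37)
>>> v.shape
()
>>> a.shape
(37, 11, 19, 7, 37)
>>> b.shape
(7,)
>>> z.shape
(37, 37)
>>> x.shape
(19, 7, 37, 11)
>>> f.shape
(11, 11, 37)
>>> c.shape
(19, 7, 37, 37)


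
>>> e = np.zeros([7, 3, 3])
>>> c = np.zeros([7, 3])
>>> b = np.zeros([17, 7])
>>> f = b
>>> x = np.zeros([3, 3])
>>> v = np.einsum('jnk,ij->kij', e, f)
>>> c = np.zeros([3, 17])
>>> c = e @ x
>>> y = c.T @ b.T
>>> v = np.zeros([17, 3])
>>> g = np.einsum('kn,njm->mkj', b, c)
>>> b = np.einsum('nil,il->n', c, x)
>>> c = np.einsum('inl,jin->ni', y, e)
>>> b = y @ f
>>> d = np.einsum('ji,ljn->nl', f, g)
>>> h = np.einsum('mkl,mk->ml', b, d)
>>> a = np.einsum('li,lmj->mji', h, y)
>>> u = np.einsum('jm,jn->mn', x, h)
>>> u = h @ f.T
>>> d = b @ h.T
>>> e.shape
(7, 3, 3)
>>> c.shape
(3, 3)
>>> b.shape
(3, 3, 7)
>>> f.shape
(17, 7)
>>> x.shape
(3, 3)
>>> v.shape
(17, 3)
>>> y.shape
(3, 3, 17)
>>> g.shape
(3, 17, 3)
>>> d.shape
(3, 3, 3)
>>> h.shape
(3, 7)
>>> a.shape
(3, 17, 7)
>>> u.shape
(3, 17)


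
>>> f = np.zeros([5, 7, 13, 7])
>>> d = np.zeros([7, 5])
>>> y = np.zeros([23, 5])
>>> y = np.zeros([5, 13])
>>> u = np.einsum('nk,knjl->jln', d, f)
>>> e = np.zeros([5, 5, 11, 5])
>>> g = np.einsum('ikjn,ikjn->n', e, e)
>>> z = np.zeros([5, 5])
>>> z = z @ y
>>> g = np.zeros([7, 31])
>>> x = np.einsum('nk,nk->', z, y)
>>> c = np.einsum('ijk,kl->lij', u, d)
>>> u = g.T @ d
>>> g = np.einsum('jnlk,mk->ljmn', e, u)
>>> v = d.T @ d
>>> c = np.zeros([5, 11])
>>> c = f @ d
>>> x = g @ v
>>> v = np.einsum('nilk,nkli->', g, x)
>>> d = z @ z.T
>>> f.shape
(5, 7, 13, 7)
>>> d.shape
(5, 5)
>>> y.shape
(5, 13)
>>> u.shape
(31, 5)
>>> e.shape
(5, 5, 11, 5)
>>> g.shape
(11, 5, 31, 5)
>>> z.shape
(5, 13)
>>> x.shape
(11, 5, 31, 5)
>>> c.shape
(5, 7, 13, 5)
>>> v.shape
()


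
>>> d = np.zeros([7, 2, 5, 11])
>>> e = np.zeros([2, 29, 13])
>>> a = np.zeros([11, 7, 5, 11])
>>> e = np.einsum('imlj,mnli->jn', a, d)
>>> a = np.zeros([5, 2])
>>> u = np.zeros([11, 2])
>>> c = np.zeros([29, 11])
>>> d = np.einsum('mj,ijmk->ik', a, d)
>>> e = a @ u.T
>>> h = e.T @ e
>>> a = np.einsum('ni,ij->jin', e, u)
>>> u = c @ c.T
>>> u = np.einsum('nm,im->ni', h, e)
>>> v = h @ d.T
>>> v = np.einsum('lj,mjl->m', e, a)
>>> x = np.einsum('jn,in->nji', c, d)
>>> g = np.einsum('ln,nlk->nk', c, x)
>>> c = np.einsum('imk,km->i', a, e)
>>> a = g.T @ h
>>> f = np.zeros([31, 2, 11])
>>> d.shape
(7, 11)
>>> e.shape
(5, 11)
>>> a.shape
(7, 11)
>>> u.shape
(11, 5)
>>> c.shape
(2,)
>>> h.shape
(11, 11)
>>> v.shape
(2,)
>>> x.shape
(11, 29, 7)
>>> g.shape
(11, 7)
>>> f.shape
(31, 2, 11)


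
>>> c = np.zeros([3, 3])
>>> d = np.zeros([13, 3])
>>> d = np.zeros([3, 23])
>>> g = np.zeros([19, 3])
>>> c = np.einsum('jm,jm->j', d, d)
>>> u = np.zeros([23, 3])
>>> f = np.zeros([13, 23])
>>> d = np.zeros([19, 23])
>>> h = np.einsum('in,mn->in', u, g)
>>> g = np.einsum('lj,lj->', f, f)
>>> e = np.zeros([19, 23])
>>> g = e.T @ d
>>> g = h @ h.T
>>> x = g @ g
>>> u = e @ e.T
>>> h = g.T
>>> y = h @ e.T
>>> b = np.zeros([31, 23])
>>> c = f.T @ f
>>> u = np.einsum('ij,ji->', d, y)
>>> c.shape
(23, 23)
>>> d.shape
(19, 23)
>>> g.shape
(23, 23)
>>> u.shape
()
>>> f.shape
(13, 23)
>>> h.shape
(23, 23)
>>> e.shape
(19, 23)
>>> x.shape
(23, 23)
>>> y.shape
(23, 19)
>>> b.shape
(31, 23)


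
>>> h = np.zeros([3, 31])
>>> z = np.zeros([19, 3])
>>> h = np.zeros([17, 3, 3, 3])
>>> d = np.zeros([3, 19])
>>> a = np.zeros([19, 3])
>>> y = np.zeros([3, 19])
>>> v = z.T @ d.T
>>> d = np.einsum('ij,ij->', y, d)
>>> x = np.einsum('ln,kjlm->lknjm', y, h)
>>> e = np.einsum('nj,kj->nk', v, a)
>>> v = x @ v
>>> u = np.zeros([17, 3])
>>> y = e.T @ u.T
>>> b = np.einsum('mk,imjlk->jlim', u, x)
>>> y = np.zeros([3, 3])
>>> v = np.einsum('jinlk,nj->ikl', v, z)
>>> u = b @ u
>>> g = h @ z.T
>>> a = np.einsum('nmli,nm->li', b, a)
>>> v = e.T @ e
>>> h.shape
(17, 3, 3, 3)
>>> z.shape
(19, 3)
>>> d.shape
()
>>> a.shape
(3, 17)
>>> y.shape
(3, 3)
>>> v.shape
(19, 19)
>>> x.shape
(3, 17, 19, 3, 3)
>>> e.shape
(3, 19)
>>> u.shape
(19, 3, 3, 3)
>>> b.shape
(19, 3, 3, 17)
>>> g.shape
(17, 3, 3, 19)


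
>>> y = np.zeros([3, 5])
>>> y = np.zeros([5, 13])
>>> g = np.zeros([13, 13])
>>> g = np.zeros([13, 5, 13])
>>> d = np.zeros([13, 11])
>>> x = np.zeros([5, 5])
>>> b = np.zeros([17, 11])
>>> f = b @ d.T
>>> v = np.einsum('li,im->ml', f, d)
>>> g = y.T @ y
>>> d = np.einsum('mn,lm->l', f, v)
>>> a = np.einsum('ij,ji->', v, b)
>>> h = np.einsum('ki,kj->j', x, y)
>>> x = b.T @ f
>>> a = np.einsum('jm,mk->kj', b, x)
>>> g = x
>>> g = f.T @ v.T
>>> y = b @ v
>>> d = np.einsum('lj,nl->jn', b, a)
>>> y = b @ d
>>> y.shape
(17, 13)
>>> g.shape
(13, 11)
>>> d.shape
(11, 13)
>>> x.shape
(11, 13)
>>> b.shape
(17, 11)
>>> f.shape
(17, 13)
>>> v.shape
(11, 17)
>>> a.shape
(13, 17)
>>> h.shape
(13,)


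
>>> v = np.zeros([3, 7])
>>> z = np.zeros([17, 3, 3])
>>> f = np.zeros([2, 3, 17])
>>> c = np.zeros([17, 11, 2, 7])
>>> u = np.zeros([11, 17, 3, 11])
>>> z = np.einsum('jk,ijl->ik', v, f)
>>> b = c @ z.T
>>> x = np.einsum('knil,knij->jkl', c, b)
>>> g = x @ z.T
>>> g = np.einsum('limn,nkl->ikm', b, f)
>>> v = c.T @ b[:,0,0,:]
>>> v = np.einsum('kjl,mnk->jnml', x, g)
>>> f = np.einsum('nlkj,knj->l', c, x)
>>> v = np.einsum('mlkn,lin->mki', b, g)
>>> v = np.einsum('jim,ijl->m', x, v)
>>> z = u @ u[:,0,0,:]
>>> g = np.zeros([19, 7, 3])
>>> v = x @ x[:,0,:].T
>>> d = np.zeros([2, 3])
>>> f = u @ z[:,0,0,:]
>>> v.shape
(2, 17, 2)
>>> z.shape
(11, 17, 3, 11)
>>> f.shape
(11, 17, 3, 11)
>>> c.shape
(17, 11, 2, 7)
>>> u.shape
(11, 17, 3, 11)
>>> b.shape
(17, 11, 2, 2)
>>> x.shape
(2, 17, 7)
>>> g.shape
(19, 7, 3)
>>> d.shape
(2, 3)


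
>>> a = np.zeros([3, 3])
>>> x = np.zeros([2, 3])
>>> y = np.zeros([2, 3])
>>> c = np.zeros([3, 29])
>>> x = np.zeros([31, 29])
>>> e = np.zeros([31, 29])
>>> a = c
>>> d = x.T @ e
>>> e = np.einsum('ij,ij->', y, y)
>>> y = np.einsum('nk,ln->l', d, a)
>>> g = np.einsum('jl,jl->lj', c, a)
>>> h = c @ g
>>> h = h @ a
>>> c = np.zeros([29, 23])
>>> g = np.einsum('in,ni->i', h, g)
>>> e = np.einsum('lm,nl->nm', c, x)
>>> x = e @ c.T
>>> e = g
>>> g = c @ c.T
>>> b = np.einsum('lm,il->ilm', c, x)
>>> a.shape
(3, 29)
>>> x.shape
(31, 29)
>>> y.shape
(3,)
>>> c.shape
(29, 23)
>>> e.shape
(3,)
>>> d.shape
(29, 29)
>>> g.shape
(29, 29)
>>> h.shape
(3, 29)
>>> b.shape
(31, 29, 23)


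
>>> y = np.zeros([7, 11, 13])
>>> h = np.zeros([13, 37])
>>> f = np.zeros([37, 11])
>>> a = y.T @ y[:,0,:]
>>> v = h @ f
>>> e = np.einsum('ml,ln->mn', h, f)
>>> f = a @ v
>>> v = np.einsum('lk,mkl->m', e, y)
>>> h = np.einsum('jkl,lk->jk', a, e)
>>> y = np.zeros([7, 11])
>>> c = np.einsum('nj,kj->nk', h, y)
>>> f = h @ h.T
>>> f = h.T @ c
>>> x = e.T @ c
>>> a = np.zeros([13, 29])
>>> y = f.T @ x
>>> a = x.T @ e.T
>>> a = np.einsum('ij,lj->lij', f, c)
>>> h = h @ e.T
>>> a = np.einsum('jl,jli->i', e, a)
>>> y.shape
(7, 7)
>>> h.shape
(13, 13)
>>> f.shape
(11, 7)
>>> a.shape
(7,)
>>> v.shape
(7,)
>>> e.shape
(13, 11)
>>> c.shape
(13, 7)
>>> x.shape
(11, 7)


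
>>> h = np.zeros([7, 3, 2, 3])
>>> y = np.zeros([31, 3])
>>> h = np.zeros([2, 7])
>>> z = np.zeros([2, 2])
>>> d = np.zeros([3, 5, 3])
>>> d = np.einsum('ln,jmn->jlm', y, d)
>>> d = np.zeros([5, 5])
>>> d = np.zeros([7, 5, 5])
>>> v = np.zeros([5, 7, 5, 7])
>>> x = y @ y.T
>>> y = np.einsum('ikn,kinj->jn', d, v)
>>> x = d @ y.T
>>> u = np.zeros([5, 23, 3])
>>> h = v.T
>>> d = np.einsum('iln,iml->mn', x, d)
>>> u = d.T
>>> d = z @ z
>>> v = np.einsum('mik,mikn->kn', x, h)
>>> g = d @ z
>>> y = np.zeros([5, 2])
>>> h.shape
(7, 5, 7, 5)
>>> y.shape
(5, 2)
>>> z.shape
(2, 2)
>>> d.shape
(2, 2)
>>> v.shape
(7, 5)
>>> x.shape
(7, 5, 7)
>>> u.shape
(7, 5)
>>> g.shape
(2, 2)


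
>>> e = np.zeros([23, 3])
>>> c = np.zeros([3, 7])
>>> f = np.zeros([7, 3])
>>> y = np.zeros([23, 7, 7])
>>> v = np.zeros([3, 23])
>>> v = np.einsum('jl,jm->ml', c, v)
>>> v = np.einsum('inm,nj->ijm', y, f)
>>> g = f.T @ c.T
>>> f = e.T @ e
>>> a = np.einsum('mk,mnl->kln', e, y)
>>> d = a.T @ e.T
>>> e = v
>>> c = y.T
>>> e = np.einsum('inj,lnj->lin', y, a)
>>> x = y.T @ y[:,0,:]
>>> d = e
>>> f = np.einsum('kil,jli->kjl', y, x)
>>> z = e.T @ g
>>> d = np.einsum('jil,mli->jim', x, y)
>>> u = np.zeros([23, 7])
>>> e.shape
(3, 23, 7)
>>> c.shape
(7, 7, 23)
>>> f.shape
(23, 7, 7)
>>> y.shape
(23, 7, 7)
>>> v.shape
(23, 3, 7)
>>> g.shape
(3, 3)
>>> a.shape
(3, 7, 7)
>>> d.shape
(7, 7, 23)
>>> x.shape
(7, 7, 7)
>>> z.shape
(7, 23, 3)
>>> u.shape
(23, 7)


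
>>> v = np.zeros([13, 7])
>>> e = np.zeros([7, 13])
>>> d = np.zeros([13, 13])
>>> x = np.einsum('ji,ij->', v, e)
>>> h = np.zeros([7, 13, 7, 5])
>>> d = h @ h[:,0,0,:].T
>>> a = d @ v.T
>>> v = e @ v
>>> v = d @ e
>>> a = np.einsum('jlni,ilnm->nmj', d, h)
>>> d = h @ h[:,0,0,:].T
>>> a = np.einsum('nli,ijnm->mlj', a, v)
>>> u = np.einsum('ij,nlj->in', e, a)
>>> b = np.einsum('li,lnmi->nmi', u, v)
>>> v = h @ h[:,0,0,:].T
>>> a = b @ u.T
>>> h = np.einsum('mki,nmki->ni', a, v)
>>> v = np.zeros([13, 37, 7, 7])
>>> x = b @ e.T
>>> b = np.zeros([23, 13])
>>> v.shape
(13, 37, 7, 7)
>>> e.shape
(7, 13)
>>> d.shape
(7, 13, 7, 7)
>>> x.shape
(13, 7, 7)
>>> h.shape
(7, 7)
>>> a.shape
(13, 7, 7)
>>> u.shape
(7, 13)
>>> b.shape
(23, 13)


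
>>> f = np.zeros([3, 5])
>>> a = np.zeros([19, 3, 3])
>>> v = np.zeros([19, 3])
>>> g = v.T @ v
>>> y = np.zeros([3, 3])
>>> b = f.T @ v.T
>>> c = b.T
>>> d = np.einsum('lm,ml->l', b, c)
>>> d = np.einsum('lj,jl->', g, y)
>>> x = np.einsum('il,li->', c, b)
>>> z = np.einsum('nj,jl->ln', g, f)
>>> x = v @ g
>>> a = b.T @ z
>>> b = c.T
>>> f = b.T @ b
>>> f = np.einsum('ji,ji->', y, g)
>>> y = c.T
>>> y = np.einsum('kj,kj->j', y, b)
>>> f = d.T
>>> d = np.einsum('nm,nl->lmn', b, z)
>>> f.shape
()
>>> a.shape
(19, 3)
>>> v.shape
(19, 3)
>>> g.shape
(3, 3)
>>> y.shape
(19,)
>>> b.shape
(5, 19)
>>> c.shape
(19, 5)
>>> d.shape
(3, 19, 5)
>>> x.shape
(19, 3)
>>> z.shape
(5, 3)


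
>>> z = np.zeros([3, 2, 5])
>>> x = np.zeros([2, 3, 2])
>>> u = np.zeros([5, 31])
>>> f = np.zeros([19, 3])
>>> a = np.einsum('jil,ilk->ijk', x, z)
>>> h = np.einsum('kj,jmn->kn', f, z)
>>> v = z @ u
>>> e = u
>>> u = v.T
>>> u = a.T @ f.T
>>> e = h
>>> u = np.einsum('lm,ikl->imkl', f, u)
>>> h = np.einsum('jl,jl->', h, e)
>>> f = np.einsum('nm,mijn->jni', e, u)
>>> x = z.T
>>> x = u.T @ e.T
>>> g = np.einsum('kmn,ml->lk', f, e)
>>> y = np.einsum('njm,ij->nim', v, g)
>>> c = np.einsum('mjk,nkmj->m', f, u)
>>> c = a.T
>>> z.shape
(3, 2, 5)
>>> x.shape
(19, 2, 3, 19)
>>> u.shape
(5, 3, 2, 19)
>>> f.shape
(2, 19, 3)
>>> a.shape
(3, 2, 5)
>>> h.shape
()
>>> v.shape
(3, 2, 31)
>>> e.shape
(19, 5)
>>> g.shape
(5, 2)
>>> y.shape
(3, 5, 31)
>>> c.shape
(5, 2, 3)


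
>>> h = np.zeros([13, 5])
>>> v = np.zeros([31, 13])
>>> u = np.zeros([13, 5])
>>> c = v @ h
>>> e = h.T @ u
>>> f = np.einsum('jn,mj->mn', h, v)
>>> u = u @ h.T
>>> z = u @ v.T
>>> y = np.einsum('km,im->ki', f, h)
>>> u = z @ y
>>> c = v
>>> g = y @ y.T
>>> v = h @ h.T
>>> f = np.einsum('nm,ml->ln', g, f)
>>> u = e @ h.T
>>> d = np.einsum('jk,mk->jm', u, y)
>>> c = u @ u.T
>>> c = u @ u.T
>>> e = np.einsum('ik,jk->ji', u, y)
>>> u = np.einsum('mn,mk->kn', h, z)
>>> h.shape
(13, 5)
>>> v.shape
(13, 13)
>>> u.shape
(31, 5)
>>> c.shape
(5, 5)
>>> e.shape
(31, 5)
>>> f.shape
(5, 31)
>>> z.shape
(13, 31)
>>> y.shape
(31, 13)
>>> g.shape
(31, 31)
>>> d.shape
(5, 31)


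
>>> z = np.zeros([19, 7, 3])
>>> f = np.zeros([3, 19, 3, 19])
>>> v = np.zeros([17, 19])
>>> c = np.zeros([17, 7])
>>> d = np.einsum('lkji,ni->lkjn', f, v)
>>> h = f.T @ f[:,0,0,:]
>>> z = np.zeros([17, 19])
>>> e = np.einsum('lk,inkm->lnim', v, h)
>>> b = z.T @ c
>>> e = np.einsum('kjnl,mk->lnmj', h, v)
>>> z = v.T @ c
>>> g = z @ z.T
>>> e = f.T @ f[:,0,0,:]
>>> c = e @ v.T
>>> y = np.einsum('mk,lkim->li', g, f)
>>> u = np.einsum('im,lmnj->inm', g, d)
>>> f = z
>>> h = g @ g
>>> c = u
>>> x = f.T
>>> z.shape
(19, 7)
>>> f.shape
(19, 7)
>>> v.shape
(17, 19)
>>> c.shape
(19, 3, 19)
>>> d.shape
(3, 19, 3, 17)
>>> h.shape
(19, 19)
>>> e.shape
(19, 3, 19, 19)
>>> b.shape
(19, 7)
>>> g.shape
(19, 19)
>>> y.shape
(3, 3)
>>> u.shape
(19, 3, 19)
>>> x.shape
(7, 19)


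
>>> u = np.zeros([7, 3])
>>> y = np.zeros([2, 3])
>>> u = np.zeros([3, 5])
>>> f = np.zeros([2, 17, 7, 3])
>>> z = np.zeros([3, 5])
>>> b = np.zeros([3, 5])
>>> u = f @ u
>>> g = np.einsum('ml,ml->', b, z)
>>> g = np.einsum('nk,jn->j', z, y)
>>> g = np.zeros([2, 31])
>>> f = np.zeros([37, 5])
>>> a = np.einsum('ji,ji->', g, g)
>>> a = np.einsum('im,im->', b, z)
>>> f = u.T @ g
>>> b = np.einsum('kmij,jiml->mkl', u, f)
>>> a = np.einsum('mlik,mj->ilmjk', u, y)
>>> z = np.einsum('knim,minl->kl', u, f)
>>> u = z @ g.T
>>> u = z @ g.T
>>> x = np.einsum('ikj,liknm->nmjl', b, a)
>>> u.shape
(2, 2)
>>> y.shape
(2, 3)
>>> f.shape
(5, 7, 17, 31)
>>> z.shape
(2, 31)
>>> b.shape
(17, 2, 31)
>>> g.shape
(2, 31)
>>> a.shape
(7, 17, 2, 3, 5)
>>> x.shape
(3, 5, 31, 7)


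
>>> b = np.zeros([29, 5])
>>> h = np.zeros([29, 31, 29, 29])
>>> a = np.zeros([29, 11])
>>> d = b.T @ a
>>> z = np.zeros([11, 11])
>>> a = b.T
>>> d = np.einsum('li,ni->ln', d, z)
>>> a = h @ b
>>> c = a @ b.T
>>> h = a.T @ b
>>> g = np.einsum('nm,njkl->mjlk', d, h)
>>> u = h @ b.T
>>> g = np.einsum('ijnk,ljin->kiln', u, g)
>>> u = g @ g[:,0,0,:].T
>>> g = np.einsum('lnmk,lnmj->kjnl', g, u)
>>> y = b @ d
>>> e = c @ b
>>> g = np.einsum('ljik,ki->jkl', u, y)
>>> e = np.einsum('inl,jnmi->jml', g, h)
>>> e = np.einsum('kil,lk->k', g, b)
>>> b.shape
(29, 5)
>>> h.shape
(5, 29, 31, 5)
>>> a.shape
(29, 31, 29, 5)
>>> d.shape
(5, 11)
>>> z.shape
(11, 11)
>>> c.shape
(29, 31, 29, 29)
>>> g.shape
(5, 29, 29)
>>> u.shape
(29, 5, 11, 29)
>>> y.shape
(29, 11)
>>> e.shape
(5,)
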